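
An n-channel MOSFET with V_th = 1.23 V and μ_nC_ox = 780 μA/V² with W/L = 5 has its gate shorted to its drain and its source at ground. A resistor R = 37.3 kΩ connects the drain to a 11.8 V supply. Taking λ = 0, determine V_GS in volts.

V_GS = 1.60 V

With gate tied to drain, V_GS = V_DS ≥ V_GS − V_th, so the device is in saturation.
k_n = μ_nC_ox · (W/L) = 3.9 mA/V².
KCL at the drain: ½ k_n (V_GS − V_th)² = (V_DD − V_GS)/R.
Let x = V_GS − 1.23. Then 72.7 x² + x − 10.57 = 0, giving x = 0.374 V (positive root), so V_GS = 1.6 V.
I_D = (V_DD − V_GS)/R = (11.8 − 1.6) / 37.3 = 0.273 mA.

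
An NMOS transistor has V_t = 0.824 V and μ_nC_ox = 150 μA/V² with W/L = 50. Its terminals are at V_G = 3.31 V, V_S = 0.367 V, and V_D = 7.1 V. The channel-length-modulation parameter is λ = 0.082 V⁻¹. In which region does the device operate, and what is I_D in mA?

V_GS = V_G − V_S = 3.31 − 0.367 = 2.94 V; V_DS = V_D − V_S = 7.1 − 0.367 = 6.73 V.
k_n = μ_nC_ox · (W/L) = 7.5 mA/V².
V_ov = V_GS − V_t = 2.94 − 0.824 = 2.12 V.
Since V_DS = 6.73 V ≥ V_ov = 2.12 V, the device is in saturation.
I_D = ½ k_n V_ov² (1 + λ V_DS) = 0.5 × 7.5 × 2.12² × (1 + 0.082 × 6.73) = 26.1 mA.

Saturation; I_D = 26.1 mA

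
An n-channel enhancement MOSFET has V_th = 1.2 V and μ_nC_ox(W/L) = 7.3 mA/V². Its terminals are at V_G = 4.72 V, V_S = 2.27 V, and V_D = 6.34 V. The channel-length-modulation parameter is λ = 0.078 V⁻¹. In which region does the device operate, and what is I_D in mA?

Saturation; I_D = 7.51 mA

V_GS = V_G − V_S = 4.72 − 2.27 = 2.45 V; V_DS = V_D − V_S = 6.34 − 2.27 = 4.07 V.
V_ov = V_GS − V_th = 2.45 − 1.2 = 1.25 V.
Since V_DS = 4.07 V ≥ V_ov = 1.25 V, the device is in saturation.
I_D = ½ k_n V_ov² (1 + λ V_DS) = 0.5 × 7.3 × 1.25² × (1 + 0.078 × 4.07) = 7.51 mA.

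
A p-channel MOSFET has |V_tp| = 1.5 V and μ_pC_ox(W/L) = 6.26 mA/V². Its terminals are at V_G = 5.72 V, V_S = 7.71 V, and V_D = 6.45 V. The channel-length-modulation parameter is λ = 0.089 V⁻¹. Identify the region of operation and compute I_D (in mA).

Saturation; I_D = 0.836 mA

V_SG = V_S − V_G = 7.71 − 5.72 = 1.99 V; V_SD = V_S − V_D = 7.71 − 6.45 = 1.26 V.
V_ov = V_SG − |V_tp| = 1.99 − 1.5 = 0.49 V.
Since V_SD = 1.26 V ≥ V_ov = 0.49 V, the device is in saturation.
I_D = ½ k_p V_ov² (1 + λ V_SD) = 0.5 × 6.26 × 0.49² × (1 + 0.089 × 1.26) = 0.836 mA.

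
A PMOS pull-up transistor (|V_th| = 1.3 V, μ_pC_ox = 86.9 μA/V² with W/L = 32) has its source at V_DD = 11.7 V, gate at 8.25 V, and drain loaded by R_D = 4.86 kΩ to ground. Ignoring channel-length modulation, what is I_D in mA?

V_SG = V_DD − V_G = 11.7 − 8.25 = 3.45 V, so V_ov = 3.45 − 1.3 = 2.15 V.
k_p = μ_pC_ox · (W/L) = 2.781 mA/V².
Assume saturation: I_D = ½ k_p V_ov² = 0.5 × 2.781 × 2.15² = 6.43 mA, giving V_SD = V_DD − I_D R_D = 11.7 − 6.43 × 4.86 = -19.5 V.
But -19.5 V < V_ov = 2.15 V, so the device is actually in triode.
In triode I_D = k_p[V_ov V_SD − ½ V_SD²] and I_D = (V_DD − V_SD)/R_D. Equating: 6.76 V_SD² − 30.06 V_SD + 11.7 = 0, giving V_SD = 0.431 V (the root below V_ov).
I_D = (11.7 − 0.431) / 4.86 = 2.32 mA.

I_D = 2.32 mA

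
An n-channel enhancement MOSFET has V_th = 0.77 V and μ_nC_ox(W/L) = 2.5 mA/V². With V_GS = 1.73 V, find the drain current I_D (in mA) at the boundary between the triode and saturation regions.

At the boundary V_DS = V_ov = V_GS − V_th = 1.73 − 0.77 = 0.96 V.
I_D = ½ k_n V_ov² = 0.5 × 2.5 × 0.96² = 1.15 mA.

I_D = 1.15 mA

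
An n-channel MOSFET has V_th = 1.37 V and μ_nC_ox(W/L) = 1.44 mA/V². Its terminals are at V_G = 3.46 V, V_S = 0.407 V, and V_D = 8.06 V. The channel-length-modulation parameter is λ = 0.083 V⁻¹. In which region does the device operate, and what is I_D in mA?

V_GS = V_G − V_S = 3.46 − 0.407 = 3.05 V; V_DS = V_D − V_S = 8.06 − 0.407 = 7.65 V.
V_ov = V_GS − V_th = 3.05 − 1.37 = 1.68 V.
Since V_DS = 7.65 V ≥ V_ov = 1.68 V, the device is in saturation.
I_D = ½ k_n V_ov² (1 + λ V_DS) = 0.5 × 1.44 × 1.68² × (1 + 0.083 × 7.65) = 3.33 mA.

Saturation; I_D = 3.33 mA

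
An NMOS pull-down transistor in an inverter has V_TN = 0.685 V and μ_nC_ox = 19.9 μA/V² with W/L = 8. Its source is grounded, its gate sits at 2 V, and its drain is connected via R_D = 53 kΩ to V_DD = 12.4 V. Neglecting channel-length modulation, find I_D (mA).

V_GS = V_G = 2 V, so V_ov = 2 − 0.685 = 1.31 V.
k_n = μ_nC_ox · (W/L) = 0.1592 mA/V².
Assume saturation: I_D = ½ k_n V_ov² = 0.5 × 0.1592 × 1.31² = 0.138 mA, giving V_DS = V_DD − I_D R_D = 12.4 − 0.138 × 53 = 5.1 V.
V_DS = 5.1 V ≥ V_ov = 1.31 V, confirming saturation.

I_D = 0.138 mA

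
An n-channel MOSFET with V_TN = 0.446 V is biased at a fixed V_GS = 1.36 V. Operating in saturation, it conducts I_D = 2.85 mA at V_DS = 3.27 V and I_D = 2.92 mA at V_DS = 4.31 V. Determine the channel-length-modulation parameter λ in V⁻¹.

With V_GS fixed, I_D ∝ (1 + λ V_DS) in saturation, so I_D2/I_D1 = (1 + λ V_DS2)/(1 + λ V_DS1).
2.92/2.85 = 1.025 = (1 + 4.31 λ)/(1 + 3.27 λ).
Solving: λ (I_D1 V_DS2 − I_D2 V_DS1) = I_D2 − I_D1, so λ = (2.92 − 2.85) / (2.85 × 4.31 − 2.92 × 3.27) = 0.07 / 2.74 = 0.0256 V⁻¹.

λ = 0.0256 V⁻¹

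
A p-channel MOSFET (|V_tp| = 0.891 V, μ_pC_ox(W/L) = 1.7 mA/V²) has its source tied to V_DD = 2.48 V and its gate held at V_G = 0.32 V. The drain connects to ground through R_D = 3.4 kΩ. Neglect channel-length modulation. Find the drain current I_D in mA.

V_SG = V_DD − V_G = 2.48 − 0.32 = 2.16 V, so V_ov = 2.16 − 0.891 = 1.27 V.
Assume saturation: I_D = ½ k_p V_ov² = 0.5 × 1.7 × 1.27² = 1.37 mA, giving V_SD = V_DD − I_D R_D = 2.48 − 1.37 × 3.4 = -2.17 V.
But -2.17 V < V_ov = 1.27 V, so the device is actually in triode.
In triode I_D = k_p[V_ov V_SD − ½ V_SD²] and I_D = (V_DD − V_SD)/R_D. Equating: 2.89 V_SD² − 8.335 V_SD + 2.48 = 0, giving V_SD = 0.337 V (the root below V_ov).
I_D = (2.48 − 0.337) / 3.4 = 0.63 mA.

I_D = 0.630 mA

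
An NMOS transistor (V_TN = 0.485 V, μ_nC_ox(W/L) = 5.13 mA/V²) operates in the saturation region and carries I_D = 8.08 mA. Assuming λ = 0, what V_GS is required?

In saturation I_D = ½ k_n (V_GS − V_TN)², so V_GS − V_TN = √(2 I_D / k_n) = √(2 × 8.08 / 5.13) = 1.77 V.
V_GS = 0.485 + 1.77 = 2.26 V.

V_GS = 2.26 V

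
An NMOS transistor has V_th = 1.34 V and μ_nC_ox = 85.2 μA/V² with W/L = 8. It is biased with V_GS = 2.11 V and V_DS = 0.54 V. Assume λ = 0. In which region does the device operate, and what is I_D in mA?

k_n = μ_nC_ox · (W/L) = 0.6816 mA/V².
V_ov = V_GS − V_th = 2.11 − 1.34 = 0.77 V.
Since V_DS = 0.54 V < V_ov = 0.77 V, the device is in the triode region.
I_D = k_n [V_ov · V_DS − ½ V_DS²] = 0.6816 × [0.77 × 0.54 − 0.5 × 0.54²] = 0.184 mA.

Triode; I_D = 0.184 mA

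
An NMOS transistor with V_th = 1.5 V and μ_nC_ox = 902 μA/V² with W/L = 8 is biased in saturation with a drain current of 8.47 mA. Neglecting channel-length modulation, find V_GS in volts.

V_GS = 3.03 V

k_n = μ_nC_ox · (W/L) = 7.216 mA/V².
In saturation I_D = ½ k_n (V_GS − V_th)², so V_GS − V_th = √(2 I_D / k_n) = √(2 × 8.47 / 7.216) = 1.53 V.
V_GS = 1.5 + 1.53 = 3.03 V.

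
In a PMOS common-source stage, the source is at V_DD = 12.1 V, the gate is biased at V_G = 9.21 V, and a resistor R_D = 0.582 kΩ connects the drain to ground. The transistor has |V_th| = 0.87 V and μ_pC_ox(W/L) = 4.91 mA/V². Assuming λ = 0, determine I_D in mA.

V_SG = V_DD − V_G = 12.1 − 9.21 = 2.89 V, so V_ov = 2.89 − 0.87 = 2.02 V.
Assume saturation: I_D = ½ k_p V_ov² = 0.5 × 4.91 × 2.02² = 10 mA, giving V_SD = V_DD − I_D R_D = 12.1 − 10 × 0.582 = 6.27 V.
V_SD = 6.27 V ≥ V_ov = 2.02 V, confirming saturation.

I_D = 10.0 mA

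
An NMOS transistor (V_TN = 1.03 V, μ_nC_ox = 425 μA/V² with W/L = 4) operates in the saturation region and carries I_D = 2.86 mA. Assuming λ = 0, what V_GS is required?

V_GS = 2.86 V

k_n = μ_nC_ox · (W/L) = 1.7 mA/V².
In saturation I_D = ½ k_n (V_GS − V_TN)², so V_GS − V_TN = √(2 I_D / k_n) = √(2 × 2.86 / 1.7) = 1.83 V.
V_GS = 1.03 + 1.83 = 2.86 V.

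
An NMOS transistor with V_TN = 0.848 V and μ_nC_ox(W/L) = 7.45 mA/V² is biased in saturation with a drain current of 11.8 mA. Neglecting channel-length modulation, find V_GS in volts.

In saturation I_D = ½ k_n (V_GS − V_TN)², so V_GS − V_TN = √(2 I_D / k_n) = √(2 × 11.8 / 7.45) = 1.78 V.
V_GS = 0.848 + 1.78 = 2.63 V.

V_GS = 2.63 V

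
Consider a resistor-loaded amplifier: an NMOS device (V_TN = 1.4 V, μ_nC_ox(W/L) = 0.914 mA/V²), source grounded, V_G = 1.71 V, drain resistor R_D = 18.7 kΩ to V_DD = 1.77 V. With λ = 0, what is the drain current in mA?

V_GS = V_G = 1.71 V, so V_ov = 1.71 − 1.4 = 0.31 V.
Assume saturation: I_D = ½ k_n V_ov² = 0.5 × 0.914 × 0.31² = 0.0439 mA, giving V_DS = V_DD − I_D R_D = 1.77 − 0.0439 × 18.7 = 0.949 V.
V_DS = 0.949 V ≥ V_ov = 0.31 V, confirming saturation.

I_D = 0.0439 mA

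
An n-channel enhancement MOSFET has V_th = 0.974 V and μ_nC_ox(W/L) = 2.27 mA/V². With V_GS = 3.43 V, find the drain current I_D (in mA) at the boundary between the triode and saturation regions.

At the boundary V_DS = V_ov = V_GS − V_th = 3.43 − 0.974 = 2.46 V.
I_D = ½ k_n V_ov² = 0.5 × 2.27 × 2.46² = 6.85 mA.

I_D = 6.85 mA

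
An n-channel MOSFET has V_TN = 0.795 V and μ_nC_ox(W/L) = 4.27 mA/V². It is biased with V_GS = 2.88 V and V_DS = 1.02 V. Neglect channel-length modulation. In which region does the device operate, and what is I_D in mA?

Triode; I_D = 6.86 mA

V_ov = V_GS − V_TN = 2.88 − 0.795 = 2.08 V.
Since V_DS = 1.02 V < V_ov = 2.08 V, the device is in the triode region.
I_D = k_n [V_ov · V_DS − ½ V_DS²] = 4.27 × [2.08 × 1.02 − 0.5 × 1.02²] = 6.86 mA.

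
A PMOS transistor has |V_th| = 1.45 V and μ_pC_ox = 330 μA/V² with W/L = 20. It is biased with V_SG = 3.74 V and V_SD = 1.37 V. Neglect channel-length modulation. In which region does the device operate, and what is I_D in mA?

Triode; I_D = 14.5 mA

k_p = μ_pC_ox · (W/L) = 6.6 mA/V².
V_ov = V_SG − |V_th| = 3.74 − 1.45 = 2.29 V.
Since V_SD = 1.37 V < V_ov = 2.29 V, the device is in the triode region.
I_D = k_p [V_ov · V_SD − ½ V_SD²] = 6.6 × [2.29 × 1.37 − 0.5 × 1.37²] = 14.5 mA.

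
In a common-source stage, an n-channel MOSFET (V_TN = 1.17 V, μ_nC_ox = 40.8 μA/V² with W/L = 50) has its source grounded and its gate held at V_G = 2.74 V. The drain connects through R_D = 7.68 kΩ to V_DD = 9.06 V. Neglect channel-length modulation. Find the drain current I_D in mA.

V_GS = V_G = 2.74 V, so V_ov = 2.74 − 1.17 = 1.57 V.
k_n = μ_nC_ox · (W/L) = 2.04 mA/V².
Assume saturation: I_D = ½ k_n V_ov² = 0.5 × 2.04 × 1.57² = 2.51 mA, giving V_DS = V_DD − I_D R_D = 9.06 − 2.51 × 7.68 = -10.2 V.
But -10.2 V < V_ov = 1.57 V, so the device is actually in triode.
In triode I_D = k_n[V_ov V_DS − ½ V_DS²] and I_D = (V_DD − V_DS)/R_D. Equating: 7.83 V_DS² − 25.6 V_DS + 9.06 = 0, giving V_DS = 0.404 V (the root below V_ov).
I_D = (9.06 − 0.404) / 7.68 = 1.13 mA.

I_D = 1.13 mA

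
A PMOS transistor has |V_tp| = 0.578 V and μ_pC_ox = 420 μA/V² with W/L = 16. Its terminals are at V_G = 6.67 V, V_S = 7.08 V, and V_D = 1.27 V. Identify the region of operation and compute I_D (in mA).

Cutoff; I_D = 0 mA

V_SG = V_S − V_G = 7.08 − 6.67 = 0.41 V; V_SD = V_S − V_D = 7.08 − 1.27 = 5.81 V.
V_SG = 0.41 V < |V_tp| = 0.578 V, so the transistor is in cutoff.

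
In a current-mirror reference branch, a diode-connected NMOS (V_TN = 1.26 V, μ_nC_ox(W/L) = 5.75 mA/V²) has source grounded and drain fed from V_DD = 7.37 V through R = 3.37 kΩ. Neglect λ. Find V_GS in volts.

V_GS = 2.00 V

With gate tied to drain, V_GS = V_DS ≥ V_GS − V_TN, so the device is in saturation.
KCL at the drain: ½ k_n (V_GS − V_TN)² = (V_DD − V_GS)/R.
Let x = V_GS − 1.26. Then 9.69 x² + x − 6.11 = 0, giving x = 0.744 V (positive root), so V_GS = 2 V.
I_D = (V_DD − V_GS)/R = (7.37 − 2) / 3.37 = 1.59 mA.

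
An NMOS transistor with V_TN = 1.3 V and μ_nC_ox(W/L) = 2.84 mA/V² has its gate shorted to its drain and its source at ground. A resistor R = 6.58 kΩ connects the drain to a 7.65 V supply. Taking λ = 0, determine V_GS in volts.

With gate tied to drain, V_GS = V_DS ≥ V_GS − V_TN, so the device is in saturation.
KCL at the drain: ½ k_n (V_GS − V_TN)² = (V_DD − V_GS)/R.
Let x = V_GS − 1.3. Then 9.34 x² + x − 6.35 = 0, giving x = 0.773 V (positive root), so V_GS = 2.07 V.
I_D = (V_DD − V_GS)/R = (7.65 − 2.07) / 6.58 = 0.848 mA.

V_GS = 2.07 V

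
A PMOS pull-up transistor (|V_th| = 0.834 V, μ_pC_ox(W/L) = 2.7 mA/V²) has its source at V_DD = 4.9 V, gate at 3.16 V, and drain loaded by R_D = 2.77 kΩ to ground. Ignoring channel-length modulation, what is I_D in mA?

I_D = 1.11 mA

V_SG = V_DD − V_G = 4.9 − 3.16 = 1.74 V, so V_ov = 1.74 − 0.834 = 0.906 V.
Assume saturation: I_D = ½ k_p V_ov² = 0.5 × 2.7 × 0.906² = 1.11 mA, giving V_SD = V_DD − I_D R_D = 4.9 − 1.11 × 2.77 = 1.83 V.
V_SD = 1.83 V ≥ V_ov = 0.906 V, confirming saturation.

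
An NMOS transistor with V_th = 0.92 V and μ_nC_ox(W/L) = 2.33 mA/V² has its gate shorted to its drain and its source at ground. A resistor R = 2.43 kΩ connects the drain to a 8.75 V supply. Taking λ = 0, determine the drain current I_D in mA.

With gate tied to drain, V_GS = V_DS ≥ V_GS − V_th, so the device is in saturation.
KCL at the drain: ½ k_n (V_GS − V_th)² = (V_DD − V_GS)/R.
Let x = V_GS − 0.92. Then 2.83 x² + x − 7.83 = 0, giving x = 1.5 V (positive root), so V_GS = 2.42 V.
I_D = (V_DD − V_GS)/R = (8.75 − 2.42) / 2.43 = 2.61 mA.

I_D = 2.61 mA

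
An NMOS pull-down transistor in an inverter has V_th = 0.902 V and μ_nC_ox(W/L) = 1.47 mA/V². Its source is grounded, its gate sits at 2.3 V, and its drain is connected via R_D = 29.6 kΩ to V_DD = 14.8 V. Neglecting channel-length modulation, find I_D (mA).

I_D = 0.491 mA

V_GS = V_G = 2.3 V, so V_ov = 2.3 − 0.902 = 1.4 V.
Assume saturation: I_D = ½ k_n V_ov² = 0.5 × 1.47 × 1.4² = 1.44 mA, giving V_DS = V_DD − I_D R_D = 14.8 − 1.44 × 29.6 = -27.7 V.
But -27.7 V < V_ov = 1.4 V, so the device is actually in triode.
In triode I_D = k_n[V_ov V_DS − ½ V_DS²] and I_D = (V_DD − V_DS)/R_D. Equating: 21.8 V_DS² − 61.83 V_DS + 14.8 = 0, giving V_DS = 0.264 V (the root below V_ov).
I_D = (14.8 − 0.264) / 29.6 = 0.491 mA.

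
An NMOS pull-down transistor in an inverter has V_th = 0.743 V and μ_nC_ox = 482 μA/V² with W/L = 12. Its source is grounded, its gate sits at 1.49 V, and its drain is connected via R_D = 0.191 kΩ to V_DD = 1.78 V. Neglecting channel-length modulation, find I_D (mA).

I_D = 1.61 mA

V_GS = V_G = 1.49 V, so V_ov = 1.49 − 0.743 = 0.747 V.
k_n = μ_nC_ox · (W/L) = 5.784 mA/V².
Assume saturation: I_D = ½ k_n V_ov² = 0.5 × 5.784 × 0.747² = 1.61 mA, giving V_DS = V_DD − I_D R_D = 1.78 − 1.61 × 0.191 = 1.47 V.
V_DS = 1.47 V ≥ V_ov = 0.747 V, confirming saturation.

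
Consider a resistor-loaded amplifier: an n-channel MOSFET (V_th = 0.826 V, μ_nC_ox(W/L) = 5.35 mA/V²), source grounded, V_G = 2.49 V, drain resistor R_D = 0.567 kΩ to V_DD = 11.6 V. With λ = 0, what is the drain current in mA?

I_D = 7.41 mA

V_GS = V_G = 2.49 V, so V_ov = 2.49 − 0.826 = 1.66 V.
Assume saturation: I_D = ½ k_n V_ov² = 0.5 × 5.35 × 1.66² = 7.41 mA, giving V_DS = V_DD − I_D R_D = 11.6 − 7.41 × 0.567 = 7.4 V.
V_DS = 7.4 V ≥ V_ov = 1.66 V, confirming saturation.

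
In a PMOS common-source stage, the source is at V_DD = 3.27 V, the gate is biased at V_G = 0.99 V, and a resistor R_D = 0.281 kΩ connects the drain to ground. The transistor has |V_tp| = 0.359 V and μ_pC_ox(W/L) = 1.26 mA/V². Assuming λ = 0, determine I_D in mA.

I_D = 2.32 mA

V_SG = V_DD − V_G = 3.27 − 0.99 = 2.28 V, so V_ov = 2.28 − 0.359 = 1.92 V.
Assume saturation: I_D = ½ k_p V_ov² = 0.5 × 1.26 × 1.92² = 2.32 mA, giving V_SD = V_DD − I_D R_D = 3.27 − 2.32 × 0.281 = 2.62 V.
V_SD = 2.62 V ≥ V_ov = 1.92 V, confirming saturation.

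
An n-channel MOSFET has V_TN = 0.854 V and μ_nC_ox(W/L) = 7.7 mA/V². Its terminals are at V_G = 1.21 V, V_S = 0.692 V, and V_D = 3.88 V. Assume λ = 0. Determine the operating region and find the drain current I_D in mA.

V_GS = V_G − V_S = 1.21 − 0.692 = 0.518 V; V_DS = V_D − V_S = 3.88 − 0.692 = 3.19 V.
V_GS = 0.518 V < V_TN = 0.854 V, so the transistor is in cutoff.

Cutoff; I_D = 0 mA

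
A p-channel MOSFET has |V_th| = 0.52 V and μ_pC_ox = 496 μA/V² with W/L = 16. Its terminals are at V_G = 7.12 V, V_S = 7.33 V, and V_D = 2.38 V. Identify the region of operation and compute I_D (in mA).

V_SG = V_S − V_G = 7.33 − 7.12 = 0.21 V; V_SD = V_S − V_D = 7.33 − 2.38 = 4.95 V.
V_SG = 0.21 V < |V_th| = 0.52 V, so the transistor is in cutoff.

Cutoff; I_D = 0 mA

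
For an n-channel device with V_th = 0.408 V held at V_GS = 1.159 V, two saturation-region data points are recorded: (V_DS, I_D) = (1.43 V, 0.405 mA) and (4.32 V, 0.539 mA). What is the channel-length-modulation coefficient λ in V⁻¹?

With V_GS fixed, I_D ∝ (1 + λ V_DS) in saturation, so I_D2/I_D1 = (1 + λ V_DS2)/(1 + λ V_DS1).
0.539/0.405 = 1.331 = (1 + 4.32 λ)/(1 + 1.43 λ).
Solving: λ (I_D1 V_DS2 − I_D2 V_DS1) = I_D2 − I_D1, so λ = (0.539 − 0.405) / (0.405 × 4.32 − 0.539 × 1.43) = 0.134 / 0.979 = 0.137 V⁻¹.

λ = 0.137 V⁻¹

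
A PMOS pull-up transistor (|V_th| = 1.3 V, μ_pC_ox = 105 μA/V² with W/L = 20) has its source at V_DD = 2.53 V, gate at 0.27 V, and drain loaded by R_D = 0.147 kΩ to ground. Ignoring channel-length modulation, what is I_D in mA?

I_D = 0.968 mA

V_SG = V_DD − V_G = 2.53 − 0.27 = 2.26 V, so V_ov = 2.26 − 1.3 = 0.96 V.
k_p = μ_pC_ox · (W/L) = 2.1 mA/V².
Assume saturation: I_D = ½ k_p V_ov² = 0.5 × 2.1 × 0.96² = 0.968 mA, giving V_SD = V_DD − I_D R_D = 2.53 − 0.968 × 0.147 = 2.39 V.
V_SD = 2.39 V ≥ V_ov = 0.96 V, confirming saturation.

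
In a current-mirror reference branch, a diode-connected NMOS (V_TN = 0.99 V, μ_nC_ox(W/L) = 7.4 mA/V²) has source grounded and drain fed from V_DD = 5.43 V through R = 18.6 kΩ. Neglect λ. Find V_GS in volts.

With gate tied to drain, V_GS = V_DS ≥ V_GS − V_TN, so the device is in saturation.
KCL at the drain: ½ k_n (V_GS − V_TN)² = (V_DD − V_GS)/R.
Let x = V_GS − 0.99. Then 68.8 x² + x − 4.44 = 0, giving x = 0.247 V (positive root), so V_GS = 1.24 V.
I_D = (V_DD − V_GS)/R = (5.43 − 1.24) / 18.6 = 0.225 mA.

V_GS = 1.24 V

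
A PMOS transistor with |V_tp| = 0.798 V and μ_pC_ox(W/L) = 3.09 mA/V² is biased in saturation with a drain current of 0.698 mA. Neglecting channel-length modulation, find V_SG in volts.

In saturation I_D = ½ k_p (V_SG − |V_tp|)², so V_SG − |V_tp| = √(2 I_D / k_p) = √(2 × 0.698 / 3.09) = 0.672 V.
V_SG = 0.798 + 0.672 = 1.47 V.

V_SG = 1.47 V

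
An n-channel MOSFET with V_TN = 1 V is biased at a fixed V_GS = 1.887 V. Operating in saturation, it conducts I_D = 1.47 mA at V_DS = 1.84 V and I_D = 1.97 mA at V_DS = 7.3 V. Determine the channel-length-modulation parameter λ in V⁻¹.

λ = 0.0704 V⁻¹

With V_GS fixed, I_D ∝ (1 + λ V_DS) in saturation, so I_D2/I_D1 = (1 + λ V_DS2)/(1 + λ V_DS1).
1.97/1.47 = 1.34 = (1 + 7.3 λ)/(1 + 1.84 λ).
Solving: λ (I_D1 V_DS2 − I_D2 V_DS1) = I_D2 − I_D1, so λ = (1.97 − 1.47) / (1.47 × 7.3 − 1.97 × 1.84) = 0.5 / 7.11 = 0.0704 V⁻¹.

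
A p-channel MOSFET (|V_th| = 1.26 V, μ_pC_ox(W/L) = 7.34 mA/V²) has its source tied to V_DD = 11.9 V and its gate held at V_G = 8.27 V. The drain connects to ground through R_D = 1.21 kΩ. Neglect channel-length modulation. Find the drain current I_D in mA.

V_SG = V_DD − V_G = 11.9 − 8.27 = 3.63 V, so V_ov = 3.63 − 1.26 = 2.37 V.
Assume saturation: I_D = ½ k_p V_ov² = 0.5 × 7.34 × 2.37² = 20.6 mA, giving V_SD = V_DD − I_D R_D = 11.9 − 20.6 × 1.21 = -13 V.
But -13 V < V_ov = 2.37 V, so the device is actually in triode.
In triode I_D = k_p[V_ov V_SD − ½ V_SD²] and I_D = (V_DD − V_SD)/R_D. Equating: 4.44 V_SD² − 22.05 V_SD + 11.9 = 0, giving V_SD = 0.616 V (the root below V_ov).
I_D = (11.9 − 0.616) / 1.21 = 9.33 mA.

I_D = 9.33 mA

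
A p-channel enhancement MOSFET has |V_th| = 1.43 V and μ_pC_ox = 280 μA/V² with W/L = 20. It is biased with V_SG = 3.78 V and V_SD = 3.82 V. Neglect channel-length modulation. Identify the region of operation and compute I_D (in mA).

Saturation; I_D = 15.5 mA

k_p = μ_pC_ox · (W/L) = 5.6 mA/V².
V_ov = V_SG − |V_th| = 3.78 − 1.43 = 2.35 V.
Since V_SD = 3.82 V ≥ V_ov = 2.35 V, the device is in saturation.
I_D = ½ k_p V_ov² = 0.5 × 5.6 × 2.35² = 15.5 mA.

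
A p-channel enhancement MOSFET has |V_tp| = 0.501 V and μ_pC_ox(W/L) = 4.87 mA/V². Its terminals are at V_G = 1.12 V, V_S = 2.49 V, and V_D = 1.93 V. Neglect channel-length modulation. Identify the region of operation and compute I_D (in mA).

V_SG = V_S − V_G = 2.49 − 1.12 = 1.37 V; V_SD = V_S − V_D = 2.49 − 1.93 = 0.56 V.
V_ov = V_SG − |V_tp| = 1.37 − 0.501 = 0.869 V.
Since V_SD = 0.56 V < V_ov = 0.869 V, the device is in the triode region.
I_D = k_p [V_ov · V_SD − ½ V_SD²] = 4.87 × [0.869 × 0.56 − 0.5 × 0.56²] = 1.61 mA.

Triode; I_D = 1.61 mA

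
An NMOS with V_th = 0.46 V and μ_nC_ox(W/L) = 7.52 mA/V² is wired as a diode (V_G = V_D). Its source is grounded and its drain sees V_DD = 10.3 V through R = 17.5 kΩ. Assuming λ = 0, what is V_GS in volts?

V_GS = 0.839 V

With gate tied to drain, V_GS = V_DS ≥ V_GS − V_th, so the device is in saturation.
KCL at the drain: ½ k_n (V_GS − V_th)² = (V_DD − V_GS)/R.
Let x = V_GS − 0.46. Then 65.8 x² + x − 9.84 = 0, giving x = 0.379 V (positive root), so V_GS = 0.839 V.
I_D = (V_DD − V_GS)/R = (10.3 − 0.839) / 17.5 = 0.541 mA.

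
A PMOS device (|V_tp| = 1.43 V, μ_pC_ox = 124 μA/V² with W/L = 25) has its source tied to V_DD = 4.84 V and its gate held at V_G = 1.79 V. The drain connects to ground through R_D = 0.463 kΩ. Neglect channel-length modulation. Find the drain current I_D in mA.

I_D = 4.07 mA

V_SG = V_DD − V_G = 4.84 − 1.79 = 3.05 V, so V_ov = 3.05 − 1.43 = 1.62 V.
k_p = μ_pC_ox · (W/L) = 3.1 mA/V².
Assume saturation: I_D = ½ k_p V_ov² = 0.5 × 3.1 × 1.62² = 4.07 mA, giving V_SD = V_DD − I_D R_D = 4.84 − 4.07 × 0.463 = 2.96 V.
V_SD = 2.96 V ≥ V_ov = 1.62 V, confirming saturation.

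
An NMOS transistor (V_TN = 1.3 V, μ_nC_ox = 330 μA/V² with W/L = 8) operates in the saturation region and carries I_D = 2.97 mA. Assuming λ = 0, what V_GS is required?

V_GS = 2.80 V

k_n = μ_nC_ox · (W/L) = 2.64 mA/V².
In saturation I_D = ½ k_n (V_GS − V_TN)², so V_GS − V_TN = √(2 I_D / k_n) = √(2 × 2.97 / 2.64) = 1.5 V.
V_GS = 1.3 + 1.5 = 2.8 V.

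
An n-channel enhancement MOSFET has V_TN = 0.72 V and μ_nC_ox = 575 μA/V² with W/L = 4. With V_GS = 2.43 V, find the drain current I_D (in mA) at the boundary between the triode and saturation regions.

At the boundary V_DS = V_ov = V_GS − V_TN = 2.43 − 0.72 = 1.71 V.
k_n = μ_nC_ox · (W/L) = 2.3 mA/V².
I_D = ½ k_n V_ov² = 0.5 × 2.3 × 1.71² = 3.36 mA.

I_D = 3.36 mA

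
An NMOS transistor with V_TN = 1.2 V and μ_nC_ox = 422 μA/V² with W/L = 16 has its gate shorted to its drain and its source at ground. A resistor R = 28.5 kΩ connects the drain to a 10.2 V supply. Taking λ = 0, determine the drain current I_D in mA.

With gate tied to drain, V_GS = V_DS ≥ V_GS − V_TN, so the device is in saturation.
k_n = μ_nC_ox · (W/L) = 6.752 mA/V².
KCL at the drain: ½ k_n (V_GS − V_TN)² = (V_DD − V_GS)/R.
Let x = V_GS − 1.2. Then 96.2 x² + x − 9 = 0, giving x = 0.301 V (positive root), so V_GS = 1.5 V.
I_D = (V_DD − V_GS)/R = (10.2 − 1.5) / 28.5 = 0.305 mA.

I_D = 0.305 mA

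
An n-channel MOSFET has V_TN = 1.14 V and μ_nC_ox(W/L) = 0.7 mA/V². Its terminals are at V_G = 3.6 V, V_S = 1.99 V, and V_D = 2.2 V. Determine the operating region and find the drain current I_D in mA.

V_GS = V_G − V_S = 3.6 − 1.99 = 1.61 V; V_DS = V_D − V_S = 2.2 − 1.99 = 0.21 V.
V_ov = V_GS − V_TN = 1.61 − 1.14 = 0.47 V.
Since V_DS = 0.21 V < V_ov = 0.47 V, the device is in the triode region.
I_D = k_n [V_ov · V_DS − ½ V_DS²] = 0.7 × [0.47 × 0.21 − 0.5 × 0.21²] = 0.0537 mA.

Triode; I_D = 0.0537 mA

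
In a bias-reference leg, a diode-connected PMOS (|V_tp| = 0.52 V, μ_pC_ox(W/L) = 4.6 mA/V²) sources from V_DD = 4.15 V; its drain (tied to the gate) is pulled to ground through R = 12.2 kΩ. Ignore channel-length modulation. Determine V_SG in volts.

V_SG = 0.862 V

With gate tied to drain, V_SG = V_SD ≥ V_SG − |V_tp|, so the device is in saturation.
KCL at the drain: ½ k_p (V_SG − |V_tp|)² = (V_DD − V_SG)/R.
Let x = V_SG − 0.52. Then 28.1 x² + x − 3.63 = 0, giving x = 0.342 V (positive root), so V_SG = 0.862 V.
I_D = (V_DD − V_SG)/R = (4.15 − 0.862) / 12.2 = 0.269 mA.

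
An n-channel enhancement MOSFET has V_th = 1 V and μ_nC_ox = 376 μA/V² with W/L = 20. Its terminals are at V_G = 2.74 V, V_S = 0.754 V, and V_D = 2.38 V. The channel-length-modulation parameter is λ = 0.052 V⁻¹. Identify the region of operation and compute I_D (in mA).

Saturation; I_D = 3.96 mA

V_GS = V_G − V_S = 2.74 − 0.754 = 1.99 V; V_DS = V_D − V_S = 2.38 − 0.754 = 1.63 V.
k_n = μ_nC_ox · (W/L) = 7.52 mA/V².
V_ov = V_GS − V_th = 1.99 − 1 = 0.986 V.
Since V_DS = 1.63 V ≥ V_ov = 0.986 V, the device is in saturation.
I_D = ½ k_n V_ov² (1 + λ V_DS) = 0.5 × 7.52 × 0.986² × (1 + 0.052 × 1.63) = 3.96 mA.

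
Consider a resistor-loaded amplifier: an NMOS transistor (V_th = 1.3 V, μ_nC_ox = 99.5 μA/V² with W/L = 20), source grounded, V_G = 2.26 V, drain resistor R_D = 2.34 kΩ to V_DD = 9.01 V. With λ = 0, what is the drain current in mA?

I_D = 0.917 mA

V_GS = V_G = 2.26 V, so V_ov = 2.26 − 1.3 = 0.96 V.
k_n = μ_nC_ox · (W/L) = 1.99 mA/V².
Assume saturation: I_D = ½ k_n V_ov² = 0.5 × 1.99 × 0.96² = 0.917 mA, giving V_DS = V_DD − I_D R_D = 9.01 − 0.917 × 2.34 = 6.86 V.
V_DS = 6.86 V ≥ V_ov = 0.96 V, confirming saturation.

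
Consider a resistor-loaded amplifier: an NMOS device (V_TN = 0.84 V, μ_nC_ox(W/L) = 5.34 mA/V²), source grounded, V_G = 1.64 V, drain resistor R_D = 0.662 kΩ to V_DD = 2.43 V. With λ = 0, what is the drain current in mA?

I_D = 1.71 mA

V_GS = V_G = 1.64 V, so V_ov = 1.64 − 0.84 = 0.8 V.
Assume saturation: I_D = ½ k_n V_ov² = 0.5 × 5.34 × 0.8² = 1.71 mA, giving V_DS = V_DD − I_D R_D = 2.43 − 1.71 × 0.662 = 1.3 V.
V_DS = 1.3 V ≥ V_ov = 0.8 V, confirming saturation.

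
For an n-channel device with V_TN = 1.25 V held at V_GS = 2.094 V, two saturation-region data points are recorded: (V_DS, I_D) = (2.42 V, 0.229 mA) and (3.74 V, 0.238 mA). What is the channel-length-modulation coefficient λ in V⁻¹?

With V_GS fixed, I_D ∝ (1 + λ V_DS) in saturation, so I_D2/I_D1 = (1 + λ V_DS2)/(1 + λ V_DS1).
0.238/0.229 = 1.039 = (1 + 3.74 λ)/(1 + 2.42 λ).
Solving: λ (I_D1 V_DS2 − I_D2 V_DS1) = I_D2 − I_D1, so λ = (0.238 − 0.229) / (0.229 × 3.74 − 0.238 × 2.42) = 0.009 / 0.281 = 0.0321 V⁻¹.

λ = 0.0321 V⁻¹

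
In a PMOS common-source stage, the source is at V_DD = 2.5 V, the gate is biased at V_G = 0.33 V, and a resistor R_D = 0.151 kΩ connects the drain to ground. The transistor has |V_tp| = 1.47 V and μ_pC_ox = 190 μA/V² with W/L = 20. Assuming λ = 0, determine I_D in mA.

V_SG = V_DD − V_G = 2.5 − 0.33 = 2.17 V, so V_ov = 2.17 − 1.47 = 0.7 V.
k_p = μ_pC_ox · (W/L) = 3.8 mA/V².
Assume saturation: I_D = ½ k_p V_ov² = 0.5 × 3.8 × 0.7² = 0.931 mA, giving V_SD = V_DD − I_D R_D = 2.5 − 0.931 × 0.151 = 2.36 V.
V_SD = 2.36 V ≥ V_ov = 0.7 V, confirming saturation.

I_D = 0.931 mA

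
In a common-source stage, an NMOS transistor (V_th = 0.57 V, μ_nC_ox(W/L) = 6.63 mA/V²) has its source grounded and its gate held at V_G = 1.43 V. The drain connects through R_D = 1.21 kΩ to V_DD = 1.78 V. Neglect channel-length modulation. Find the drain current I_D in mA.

I_D = 1.26 mA

V_GS = V_G = 1.43 V, so V_ov = 1.43 − 0.57 = 0.86 V.
Assume saturation: I_D = ½ k_n V_ov² = 0.5 × 6.63 × 0.86² = 2.45 mA, giving V_DS = V_DD − I_D R_D = 1.78 − 2.45 × 1.21 = -1.19 V.
But -1.19 V < V_ov = 0.86 V, so the device is actually in triode.
In triode I_D = k_n[V_ov V_DS − ½ V_DS²] and I_D = (V_DD − V_DS)/R_D. Equating: 4.01 V_DS² − 7.899 V_DS + 1.78 = 0, giving V_DS = 0.26 V (the root below V_ov).
I_D = (1.78 − 0.26) / 1.21 = 1.26 mA.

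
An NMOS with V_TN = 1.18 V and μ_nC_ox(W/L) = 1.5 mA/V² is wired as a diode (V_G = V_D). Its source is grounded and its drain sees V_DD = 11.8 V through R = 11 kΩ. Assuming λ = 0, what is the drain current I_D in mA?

I_D = 0.868 mA

With gate tied to drain, V_GS = V_DS ≥ V_GS − V_TN, so the device is in saturation.
KCL at the drain: ½ k_n (V_GS − V_TN)² = (V_DD − V_GS)/R.
Let x = V_GS − 1.18. Then 8.25 x² + x − 10.62 = 0, giving x = 1.08 V (positive root), so V_GS = 2.26 V.
I_D = (V_DD − V_GS)/R = (11.8 − 2.26) / 11 = 0.868 mA.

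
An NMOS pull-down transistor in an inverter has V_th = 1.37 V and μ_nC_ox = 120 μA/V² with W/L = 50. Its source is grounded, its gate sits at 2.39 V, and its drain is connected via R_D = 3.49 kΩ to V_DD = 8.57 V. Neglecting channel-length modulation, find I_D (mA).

I_D = 2.31 mA

V_GS = V_G = 2.39 V, so V_ov = 2.39 − 1.37 = 1.02 V.
k_n = μ_nC_ox · (W/L) = 6 mA/V².
Assume saturation: I_D = ½ k_n V_ov² = 0.5 × 6 × 1.02² = 3.12 mA, giving V_DS = V_DD − I_D R_D = 8.57 − 3.12 × 3.49 = -2.32 V.
But -2.32 V < V_ov = 1.02 V, so the device is actually in triode.
In triode I_D = k_n[V_ov V_DS − ½ V_DS²] and I_D = (V_DD − V_DS)/R_D. Equating: 10.5 V_DS² − 22.36 V_DS + 8.57 = 0, giving V_DS = 0.501 V (the root below V_ov).
I_D = (8.57 − 0.501) / 3.49 = 2.31 mA.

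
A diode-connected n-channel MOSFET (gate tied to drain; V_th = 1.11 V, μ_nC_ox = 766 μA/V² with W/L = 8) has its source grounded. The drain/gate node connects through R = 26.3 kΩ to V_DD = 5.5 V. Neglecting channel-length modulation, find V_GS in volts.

With gate tied to drain, V_GS = V_DS ≥ V_GS − V_th, so the device is in saturation.
k_n = μ_nC_ox · (W/L) = 6.128 mA/V².
KCL at the drain: ½ k_n (V_GS − V_th)² = (V_DD − V_GS)/R.
Let x = V_GS − 1.11. Then 80.6 x² + x − 4.39 = 0, giving x = 0.227 V (positive root), so V_GS = 1.34 V.
I_D = (V_DD − V_GS)/R = (5.5 − 1.34) / 26.3 = 0.158 mA.

V_GS = 1.34 V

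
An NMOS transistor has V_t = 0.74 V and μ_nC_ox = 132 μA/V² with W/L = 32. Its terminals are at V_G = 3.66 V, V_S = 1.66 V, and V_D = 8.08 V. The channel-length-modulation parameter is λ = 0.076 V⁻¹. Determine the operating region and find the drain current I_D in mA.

V_GS = V_G − V_S = 3.66 − 1.66 = 2 V; V_DS = V_D − V_S = 8.08 − 1.66 = 6.42 V.
k_n = μ_nC_ox · (W/L) = 4.224 mA/V².
V_ov = V_GS − V_t = 2 − 0.74 = 1.26 V.
Since V_DS = 6.42 V ≥ V_ov = 1.26 V, the device is in saturation.
I_D = ½ k_n V_ov² (1 + λ V_DS) = 0.5 × 4.224 × 1.26² × (1 + 0.076 × 6.42) = 4.99 mA.

Saturation; I_D = 4.99 mA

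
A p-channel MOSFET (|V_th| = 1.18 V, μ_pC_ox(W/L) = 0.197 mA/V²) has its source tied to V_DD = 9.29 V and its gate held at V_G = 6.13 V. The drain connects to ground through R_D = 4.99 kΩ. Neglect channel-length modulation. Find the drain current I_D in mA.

I_D = 0.386 mA

V_SG = V_DD − V_G = 9.29 − 6.13 = 3.16 V, so V_ov = 3.16 − 1.18 = 1.98 V.
Assume saturation: I_D = ½ k_p V_ov² = 0.5 × 0.197 × 1.98² = 0.386 mA, giving V_SD = V_DD − I_D R_D = 9.29 − 0.386 × 4.99 = 7.36 V.
V_SD = 7.36 V ≥ V_ov = 1.98 V, confirming saturation.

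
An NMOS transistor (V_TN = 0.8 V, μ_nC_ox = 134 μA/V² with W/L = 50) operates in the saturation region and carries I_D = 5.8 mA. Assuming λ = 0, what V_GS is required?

V_GS = 2.12 V

k_n = μ_nC_ox · (W/L) = 6.7 mA/V².
In saturation I_D = ½ k_n (V_GS − V_TN)², so V_GS − V_TN = √(2 I_D / k_n) = √(2 × 5.8 / 6.7) = 1.32 V.
V_GS = 0.8 + 1.32 = 2.12 V.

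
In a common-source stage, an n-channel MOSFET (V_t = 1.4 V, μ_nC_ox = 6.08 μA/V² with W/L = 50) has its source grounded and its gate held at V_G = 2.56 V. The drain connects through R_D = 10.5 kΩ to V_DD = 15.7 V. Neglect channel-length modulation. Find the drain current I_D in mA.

V_GS = V_G = 2.56 V, so V_ov = 2.56 − 1.4 = 1.16 V.
k_n = μ_nC_ox · (W/L) = 0.304 mA/V².
Assume saturation: I_D = ½ k_n V_ov² = 0.5 × 0.304 × 1.16² = 0.205 mA, giving V_DS = V_DD − I_D R_D = 15.7 − 0.205 × 10.5 = 13.6 V.
V_DS = 13.6 V ≥ V_ov = 1.16 V, confirming saturation.

I_D = 0.205 mA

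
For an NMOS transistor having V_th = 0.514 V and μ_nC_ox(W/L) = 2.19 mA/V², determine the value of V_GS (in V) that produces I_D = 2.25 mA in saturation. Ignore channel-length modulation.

V_GS = 1.95 V

In saturation I_D = ½ k_n (V_GS − V_th)², so V_GS − V_th = √(2 I_D / k_n) = √(2 × 2.25 / 2.19) = 1.43 V.
V_GS = 0.514 + 1.43 = 1.95 V.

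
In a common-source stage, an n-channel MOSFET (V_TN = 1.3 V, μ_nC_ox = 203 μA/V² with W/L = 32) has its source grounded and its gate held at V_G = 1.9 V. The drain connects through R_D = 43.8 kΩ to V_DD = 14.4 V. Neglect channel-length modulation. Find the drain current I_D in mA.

V_GS = V_G = 1.9 V, so V_ov = 1.9 − 1.3 = 0.6 V.
k_n = μ_nC_ox · (W/L) = 6.496 mA/V².
Assume saturation: I_D = ½ k_n V_ov² = 0.5 × 6.496 × 0.6² = 1.17 mA, giving V_DS = V_DD − I_D R_D = 14.4 − 1.17 × 43.8 = -36.8 V.
But -36.8 V < V_ov = 0.6 V, so the device is actually in triode.
In triode I_D = k_n[V_ov V_DS − ½ V_DS²] and I_D = (V_DD − V_DS)/R_D. Equating: 142 V_DS² − 171.7 V_DS + 14.4 = 0, giving V_DS = 0.0907 V (the root below V_ov).
I_D = (14.4 − 0.0907) / 43.8 = 0.327 mA.

I_D = 0.327 mA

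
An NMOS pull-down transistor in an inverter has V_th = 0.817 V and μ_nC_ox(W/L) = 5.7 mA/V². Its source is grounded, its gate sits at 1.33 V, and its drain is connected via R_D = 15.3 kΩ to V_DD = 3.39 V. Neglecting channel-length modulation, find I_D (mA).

I_D = 0.216 mA

V_GS = V_G = 1.33 V, so V_ov = 1.33 − 0.817 = 0.513 V.
Assume saturation: I_D = ½ k_n V_ov² = 0.5 × 5.7 × 0.513² = 0.75 mA, giving V_DS = V_DD − I_D R_D = 3.39 − 0.75 × 15.3 = -8.09 V.
But -8.09 V < V_ov = 0.513 V, so the device is actually in triode.
In triode I_D = k_n[V_ov V_DS − ½ V_DS²] and I_D = (V_DD − V_DS)/R_D. Equating: 43.6 V_DS² − 45.74 V_DS + 3.39 = 0, giving V_DS = 0.0803 V (the root below V_ov).
I_D = (3.39 − 0.0803) / 15.3 = 0.216 mA.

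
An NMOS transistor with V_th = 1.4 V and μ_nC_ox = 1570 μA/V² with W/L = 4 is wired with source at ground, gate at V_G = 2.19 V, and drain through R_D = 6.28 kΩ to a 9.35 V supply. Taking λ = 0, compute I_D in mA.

I_D = 1.43 mA

V_GS = V_G = 2.19 V, so V_ov = 2.19 − 1.4 = 0.79 V.
k_n = μ_nC_ox · (W/L) = 6.28 mA/V².
Assume saturation: I_D = ½ k_n V_ov² = 0.5 × 6.28 × 0.79² = 1.96 mA, giving V_DS = V_DD − I_D R_D = 9.35 − 1.96 × 6.28 = -2.96 V.
But -2.96 V < V_ov = 0.79 V, so the device is actually in triode.
In triode I_D = k_n[V_ov V_DS − ½ V_DS²] and I_D = (V_DD − V_DS)/R_D. Equating: 19.7 V_DS² − 32.16 V_DS + 9.35 = 0, giving V_DS = 0.379 V (the root below V_ov).
I_D = (9.35 − 0.379) / 6.28 = 1.43 mA.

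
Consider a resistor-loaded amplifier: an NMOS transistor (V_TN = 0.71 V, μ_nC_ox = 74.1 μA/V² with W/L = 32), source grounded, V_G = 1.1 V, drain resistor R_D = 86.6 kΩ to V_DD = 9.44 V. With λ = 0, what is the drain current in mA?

V_GS = V_G = 1.1 V, so V_ov = 1.1 − 0.71 = 0.39 V.
k_n = μ_nC_ox · (W/L) = 2.371 mA/V².
Assume saturation: I_D = ½ k_n V_ov² = 0.5 × 2.371 × 0.39² = 0.18 mA, giving V_DS = V_DD − I_D R_D = 9.44 − 0.18 × 86.6 = -6.18 V.
But -6.18 V < V_ov = 0.39 V, so the device is actually in triode.
In triode I_D = k_n[V_ov V_DS − ½ V_DS²] and I_D = (V_DD − V_DS)/R_D. Equating: 103 V_DS² − 81.08 V_DS + 9.44 = 0, giving V_DS = 0.142 V (the root below V_ov).
I_D = (9.44 − 0.142) / 86.6 = 0.107 mA.

I_D = 0.107 mA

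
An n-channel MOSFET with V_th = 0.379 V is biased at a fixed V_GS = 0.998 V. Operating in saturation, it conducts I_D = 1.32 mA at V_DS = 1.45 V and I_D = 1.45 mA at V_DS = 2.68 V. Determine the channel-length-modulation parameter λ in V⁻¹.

With V_GS fixed, I_D ∝ (1 + λ V_DS) in saturation, so I_D2/I_D1 = (1 + λ V_DS2)/(1 + λ V_DS1).
1.45/1.32 = 1.098 = (1 + 2.68 λ)/(1 + 1.45 λ).
Solving: λ (I_D1 V_DS2 − I_D2 V_DS1) = I_D2 − I_D1, so λ = (1.45 − 1.32) / (1.32 × 2.68 − 1.45 × 1.45) = 0.13 / 1.44 = 0.0906 V⁻¹.

λ = 0.0906 V⁻¹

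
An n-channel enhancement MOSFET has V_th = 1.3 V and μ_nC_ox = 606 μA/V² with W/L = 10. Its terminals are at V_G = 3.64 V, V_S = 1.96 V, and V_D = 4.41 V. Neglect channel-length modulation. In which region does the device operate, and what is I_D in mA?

V_GS = V_G − V_S = 3.64 − 1.96 = 1.68 V; V_DS = V_D − V_S = 4.41 − 1.96 = 2.45 V.
k_n = μ_nC_ox · (W/L) = 6.06 mA/V².
V_ov = V_GS − V_th = 1.68 − 1.3 = 0.38 V.
Since V_DS = 2.45 V ≥ V_ov = 0.38 V, the device is in saturation.
I_D = ½ k_n V_ov² = 0.5 × 6.06 × 0.38² = 0.438 mA.

Saturation; I_D = 0.438 mA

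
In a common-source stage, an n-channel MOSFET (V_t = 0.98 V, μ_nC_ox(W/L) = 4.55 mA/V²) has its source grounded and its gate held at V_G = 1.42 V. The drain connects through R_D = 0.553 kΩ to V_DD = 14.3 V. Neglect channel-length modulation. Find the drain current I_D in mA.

V_GS = V_G = 1.42 V, so V_ov = 1.42 − 0.98 = 0.44 V.
Assume saturation: I_D = ½ k_n V_ov² = 0.5 × 4.55 × 0.44² = 0.44 mA, giving V_DS = V_DD − I_D R_D = 14.3 − 0.44 × 0.553 = 14.1 V.
V_DS = 14.1 V ≥ V_ov = 0.44 V, confirming saturation.

I_D = 0.440 mA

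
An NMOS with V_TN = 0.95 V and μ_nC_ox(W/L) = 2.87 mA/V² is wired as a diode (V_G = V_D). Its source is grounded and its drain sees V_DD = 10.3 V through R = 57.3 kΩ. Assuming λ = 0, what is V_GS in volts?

With gate tied to drain, V_GS = V_DS ≥ V_GS − V_TN, so the device is in saturation.
KCL at the drain: ½ k_n (V_GS − V_TN)² = (V_DD − V_GS)/R.
Let x = V_GS − 0.95. Then 82.2 x² + x − 9.35 = 0, giving x = 0.331 V (positive root), so V_GS = 1.28 V.
I_D = (V_DD − V_GS)/R = (10.3 − 1.28) / 57.3 = 0.157 mA.

V_GS = 1.28 V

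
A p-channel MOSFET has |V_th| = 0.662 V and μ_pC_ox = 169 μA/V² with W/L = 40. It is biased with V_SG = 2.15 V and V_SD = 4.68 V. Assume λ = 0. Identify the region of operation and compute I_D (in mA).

Saturation; I_D = 7.48 mA

k_p = μ_pC_ox · (W/L) = 6.76 mA/V².
V_ov = V_SG − |V_th| = 2.15 − 0.662 = 1.49 V.
Since V_SD = 4.68 V ≥ V_ov = 1.49 V, the device is in saturation.
I_D = ½ k_p V_ov² = 0.5 × 6.76 × 1.49² = 7.48 mA.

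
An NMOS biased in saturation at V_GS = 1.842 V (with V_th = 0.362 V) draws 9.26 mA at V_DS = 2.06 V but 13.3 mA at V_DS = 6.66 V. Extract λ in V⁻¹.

With V_GS fixed, I_D ∝ (1 + λ V_DS) in saturation, so I_D2/I_D1 = (1 + λ V_DS2)/(1 + λ V_DS1).
13.3/9.26 = 1.436 = (1 + 6.66 λ)/(1 + 2.06 λ).
Solving: λ (I_D1 V_DS2 − I_D2 V_DS1) = I_D2 − I_D1, so λ = (13.3 − 9.26) / (9.26 × 6.66 − 13.3 × 2.06) = 4.04 / 34.3 = 0.118 V⁻¹.

λ = 0.118 V⁻¹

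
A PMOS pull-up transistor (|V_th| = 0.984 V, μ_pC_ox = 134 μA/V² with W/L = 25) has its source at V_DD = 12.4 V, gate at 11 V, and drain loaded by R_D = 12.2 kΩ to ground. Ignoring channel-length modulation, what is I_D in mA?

V_SG = V_DD − V_G = 12.4 − 11 = 1.4 V, so V_ov = 1.4 − 0.984 = 0.416 V.
k_p = μ_pC_ox · (W/L) = 3.35 mA/V².
Assume saturation: I_D = ½ k_p V_ov² = 0.5 × 3.35 × 0.416² = 0.29 mA, giving V_SD = V_DD − I_D R_D = 12.4 − 0.29 × 12.2 = 8.86 V.
V_SD = 8.86 V ≥ V_ov = 0.416 V, confirming saturation.

I_D = 0.290 mA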